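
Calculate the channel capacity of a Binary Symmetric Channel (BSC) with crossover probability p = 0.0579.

For BSC with error probability p:
C = 1 - H(p) where H(p) is binary entropy
H(0.0579) = -0.0579 × log₂(0.0579) - 0.9421 × log₂(0.9421)
H(p) = 0.3191
C = 1 - 0.3191 = 0.6809 bits/use


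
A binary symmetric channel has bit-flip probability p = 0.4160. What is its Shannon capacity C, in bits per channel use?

For BSC with error probability p:
C = 1 - H(p) where H(p) is binary entropy
H(0.4160) = -0.4160 × log₂(0.4160) - 0.5840 × log₂(0.5840)
H(p) = 0.9795
C = 1 - 0.9795 = 0.0205 bits/use


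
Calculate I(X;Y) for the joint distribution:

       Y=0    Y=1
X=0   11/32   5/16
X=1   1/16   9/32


H(X) = 0.9284, H(Y) = 0.9745, H(X,Y) = 1.8187
I(X;Y) = H(X) + H(Y) - H(X,Y) = 0.0842 bits


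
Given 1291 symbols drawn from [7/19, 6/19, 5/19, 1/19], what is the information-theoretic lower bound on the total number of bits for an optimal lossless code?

Entropy H = 1.7863 bits/symbol
Minimum bits = H × n = 1.7863 × 1291
= 2306.11 bits


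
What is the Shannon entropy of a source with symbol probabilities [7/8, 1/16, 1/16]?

H(X) = -Σ p(x) log₂ p(x)
  -7/8 × log₂(7/8) = 0.1686
  -1/16 × log₂(1/16) = 0.2500
  -1/16 × log₂(1/16) = 0.2500
H(X) = 0.6686 bits


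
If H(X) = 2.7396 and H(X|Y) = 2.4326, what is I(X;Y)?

I(X;Y) = H(X) - H(X|Y)
I(X;Y) = 2.7396 - 2.4326 = 0.307 bits


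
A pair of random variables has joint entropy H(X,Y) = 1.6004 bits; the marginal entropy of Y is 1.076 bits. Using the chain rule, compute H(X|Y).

Chain rule: H(X,Y) = H(X|Y) + H(Y)
H(X|Y) = H(X,Y) - H(Y) = 1.6004 - 1.076 = 0.5244 bits


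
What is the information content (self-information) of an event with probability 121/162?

Information content I(x) = -log₂(p(x))
I = -log₂(121/162) = -log₂(0.7469)
I = 0.4210 bits


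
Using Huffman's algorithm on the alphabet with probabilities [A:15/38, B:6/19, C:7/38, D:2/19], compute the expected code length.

Huffman tree construction:
Combine smallest probabilities repeatedly
Resulting codes:
  A: 0 (length 1)
  B: 11 (length 2)
  C: 101 (length 3)
  D: 100 (length 3)
Average length = Σ p(s) × length(s) = 1.8947 bits


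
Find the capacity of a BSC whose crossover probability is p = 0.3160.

For BSC with error probability p:
C = 1 - H(p) where H(p) is binary entropy
H(0.3160) = -0.3160 × log₂(0.3160) - 0.6840 × log₂(0.6840)
H(p) = 0.9000
C = 1 - 0.9000 = 0.1000 bits/use


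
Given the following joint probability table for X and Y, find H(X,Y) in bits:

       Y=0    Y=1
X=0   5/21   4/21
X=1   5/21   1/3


H(X,Y) = -Σ p(x,y) log₂ p(x,y)
  p(0,0)=5/21: -0.2381 × log₂(0.2381) = 0.4929
  p(0,1)=4/21: -0.1905 × log₂(0.1905) = 0.4557
  p(1,0)=5/21: -0.2381 × log₂(0.2381) = 0.4929
  p(1,1)=1/3: -0.3333 × log₂(0.3333) = 0.5283
H(X,Y) = 1.9699 bits


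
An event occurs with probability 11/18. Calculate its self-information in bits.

Information content I(x) = -log₂(p(x))
I = -log₂(11/18) = -log₂(0.6111)
I = 0.7105 bits


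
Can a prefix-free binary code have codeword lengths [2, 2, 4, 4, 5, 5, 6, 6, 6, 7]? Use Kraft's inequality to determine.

Kraft inequality: Σ 2^(-l_i) ≤ 1 for prefix-free code
Calculating: 2^(-2) + 2^(-2) + 2^(-4) + 2^(-4) + 2^(-5) + 2^(-5) + 2^(-6) + 2^(-6) + 2^(-6) + 2^(-7)
= 0.25 + 0.25 + 0.0625 + 0.0625 + 0.03125 + 0.03125 + 0.015625 + 0.015625 + 0.015625 + 0.0078125
= 0.7422
Since 0.7422 ≤ 1, prefix-free code exists


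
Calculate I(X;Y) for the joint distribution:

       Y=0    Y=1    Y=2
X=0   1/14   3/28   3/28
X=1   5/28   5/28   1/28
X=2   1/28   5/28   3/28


H(X) = 1.5722, H(Y) = 1.5303, H(X,Y) = 2.9826
I(X;Y) = H(X) + H(Y) - H(X,Y) = 0.1200 bits


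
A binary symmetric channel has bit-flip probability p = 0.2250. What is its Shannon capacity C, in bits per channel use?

For BSC with error probability p:
C = 1 - H(p) where H(p) is binary entropy
H(0.2250) = -0.2250 × log₂(0.2250) - 0.7750 × log₂(0.7750)
H(p) = 0.7692
C = 1 - 0.7692 = 0.2308 bits/use


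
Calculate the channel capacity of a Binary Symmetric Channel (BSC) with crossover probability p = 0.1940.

For BSC with error probability p:
C = 1 - H(p) where H(p) is binary entropy
H(0.1940) = -0.1940 × log₂(0.1940) - 0.8060 × log₂(0.8060)
H(p) = 0.7098
C = 1 - 0.7098 = 0.2902 bits/use


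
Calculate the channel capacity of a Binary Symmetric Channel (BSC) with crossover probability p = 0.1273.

For BSC with error probability p:
C = 1 - H(p) where H(p) is binary entropy
H(0.1273) = -0.1273 × log₂(0.1273) - 0.8727 × log₂(0.8727)
H(p) = 0.5500
C = 1 - 0.5500 = 0.4500 bits/use


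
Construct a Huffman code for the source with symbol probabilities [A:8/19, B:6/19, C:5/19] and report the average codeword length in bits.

Huffman tree construction:
Combine smallest probabilities repeatedly
Resulting codes:
  A: 0 (length 1)
  B: 11 (length 2)
  C: 10 (length 2)
Average length = Σ p(s) × length(s) = 1.5789 bits


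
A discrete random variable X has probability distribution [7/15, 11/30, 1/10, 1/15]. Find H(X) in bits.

H(X) = -Σ p(x) log₂ p(x)
  -7/15 × log₂(7/15) = 0.5131
  -11/30 × log₂(11/30) = 0.5307
  -1/10 × log₂(1/10) = 0.3322
  -1/15 × log₂(1/15) = 0.2605
H(X) = 1.6365 bits


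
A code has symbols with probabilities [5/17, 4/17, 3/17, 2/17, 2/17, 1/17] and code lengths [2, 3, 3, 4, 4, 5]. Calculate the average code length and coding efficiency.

Average length L = Σ p_i × l_i = 3.0588 bits
Entropy H = 2.4190 bits
Efficiency η = H/L × 100% = 79.08%


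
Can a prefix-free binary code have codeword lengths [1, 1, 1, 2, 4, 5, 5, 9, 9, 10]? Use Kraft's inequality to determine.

Kraft inequality: Σ 2^(-l_i) ≤ 1 for prefix-free code
Calculating: 2^(-1) + 2^(-1) + 2^(-1) + 2^(-2) + 2^(-4) + 2^(-5) + 2^(-5) + 2^(-9) + 2^(-9) + 2^(-10)
= 0.5 + 0.5 + 0.5 + 0.25 + 0.0625 + 0.03125 + 0.03125 + 0.001953125 + 0.001953125 + 0.0009765625
= 1.8799
Since 1.8799 > 1, prefix-free code does not exist


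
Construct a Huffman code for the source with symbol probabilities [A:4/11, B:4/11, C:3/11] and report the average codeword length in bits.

Huffman tree construction:
Combine smallest probabilities repeatedly
Resulting codes:
  A: 11 (length 2)
  B: 0 (length 1)
  C: 10 (length 2)
Average length = Σ p(s) × length(s) = 1.6364 bits


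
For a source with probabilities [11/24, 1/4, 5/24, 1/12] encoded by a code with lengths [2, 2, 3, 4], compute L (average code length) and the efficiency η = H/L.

Average length L = Σ p_i × l_i = 2.3750 bits
Entropy H = 1.7861 bits
Efficiency η = H/L × 100% = 75.20%


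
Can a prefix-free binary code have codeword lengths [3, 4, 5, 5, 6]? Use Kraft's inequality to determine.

Kraft inequality: Σ 2^(-l_i) ≤ 1 for prefix-free code
Calculating: 2^(-3) + 2^(-4) + 2^(-5) + 2^(-5) + 2^(-6)
= 0.125 + 0.0625 + 0.03125 + 0.03125 + 0.015625
= 0.2656
Since 0.2656 ≤ 1, prefix-free code exists


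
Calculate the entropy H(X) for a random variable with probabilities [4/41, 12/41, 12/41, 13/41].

H(X) = -Σ p(x) log₂ p(x)
  -4/41 × log₂(4/41) = 0.3276
  -12/41 × log₂(12/41) = 0.5188
  -12/41 × log₂(12/41) = 0.5188
  -13/41 × log₂(13/41) = 0.5254
H(X) = 1.8906 bits


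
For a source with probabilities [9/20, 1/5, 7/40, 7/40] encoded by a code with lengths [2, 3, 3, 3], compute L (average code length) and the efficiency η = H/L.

Average length L = Σ p_i × l_i = 2.5500 bits
Entropy H = 1.8629 bits
Efficiency η = H/L × 100% = 73.05%


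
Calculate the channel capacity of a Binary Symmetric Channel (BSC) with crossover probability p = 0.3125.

For BSC with error probability p:
C = 1 - H(p) where H(p) is binary entropy
H(0.3125) = -0.3125 × log₂(0.3125) - 0.6875 × log₂(0.6875)
H(p) = 0.8960
C = 1 - 0.8960 = 0.1040 bits/use


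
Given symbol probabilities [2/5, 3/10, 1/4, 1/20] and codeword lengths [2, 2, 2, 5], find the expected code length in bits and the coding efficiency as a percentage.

Average length L = Σ p_i × l_i = 2.1500 bits
Entropy H = 1.7660 bits
Efficiency η = H/L × 100% = 82.14%


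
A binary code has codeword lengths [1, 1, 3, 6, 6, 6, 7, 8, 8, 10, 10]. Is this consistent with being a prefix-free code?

Kraft inequality: Σ 2^(-l_i) ≤ 1 for prefix-free code
Calculating: 2^(-1) + 2^(-1) + 2^(-3) + 2^(-6) + 2^(-6) + 2^(-6) + 2^(-7) + 2^(-8) + 2^(-8) + 2^(-10) + 2^(-10)
= 0.5 + 0.5 + 0.125 + 0.015625 + 0.015625 + 0.015625 + 0.0078125 + 0.00390625 + 0.00390625 + 0.0009765625 + 0.0009765625
= 1.1895
Since 1.1895 > 1, prefix-free code does not exist


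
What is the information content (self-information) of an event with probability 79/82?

Information content I(x) = -log₂(p(x))
I = -log₂(79/82) = -log₂(0.9634)
I = 0.0538 bits


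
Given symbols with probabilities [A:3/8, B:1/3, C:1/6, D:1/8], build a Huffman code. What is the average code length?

Huffman tree construction:
Combine smallest probabilities repeatedly
Resulting codes:
  A: 0 (length 1)
  B: 11 (length 2)
  C: 101 (length 3)
  D: 100 (length 3)
Average length = Σ p(s) × length(s) = 1.9167 bits


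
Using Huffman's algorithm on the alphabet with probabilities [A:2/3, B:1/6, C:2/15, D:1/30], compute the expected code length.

Huffman tree construction:
Combine smallest probabilities repeatedly
Resulting codes:
  A: 1 (length 1)
  B: 00 (length 2)
  C: 011 (length 3)
  D: 010 (length 3)
Average length = Σ p(s) × length(s) = 1.5000 bits


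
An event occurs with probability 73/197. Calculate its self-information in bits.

Information content I(x) = -log₂(p(x))
I = -log₂(73/197) = -log₂(0.3706)
I = 1.4322 bits


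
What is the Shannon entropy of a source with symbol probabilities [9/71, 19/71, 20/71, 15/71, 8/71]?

H(X) = -Σ p(x) log₂ p(x)
  -9/71 × log₂(9/71) = 0.3777
  -19/71 × log₂(19/71) = 0.5089
  -20/71 × log₂(20/71) = 0.5149
  -15/71 × log₂(15/71) = 0.4738
  -8/71 × log₂(8/71) = 0.3549
H(X) = 2.2303 bits


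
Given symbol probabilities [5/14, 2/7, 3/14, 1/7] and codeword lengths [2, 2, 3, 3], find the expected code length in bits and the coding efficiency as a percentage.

Average length L = Σ p_i × l_i = 2.3571 bits
Entropy H = 1.9242 bits
Efficiency η = H/L × 100% = 81.63%


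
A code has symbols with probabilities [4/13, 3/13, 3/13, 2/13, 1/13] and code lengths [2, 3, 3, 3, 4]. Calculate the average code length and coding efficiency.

Average length L = Σ p_i × l_i = 2.7692 bits
Entropy H = 2.1997 bits
Efficiency η = H/L × 100% = 79.43%


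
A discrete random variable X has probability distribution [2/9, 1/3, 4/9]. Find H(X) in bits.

H(X) = -Σ p(x) log₂ p(x)
  -2/9 × log₂(2/9) = 0.4822
  -1/3 × log₂(1/3) = 0.5283
  -4/9 × log₂(4/9) = 0.5200
H(X) = 1.5305 bits


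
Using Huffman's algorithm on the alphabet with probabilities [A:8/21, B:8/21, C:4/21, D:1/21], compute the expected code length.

Huffman tree construction:
Combine smallest probabilities repeatedly
Resulting codes:
  A: 11 (length 2)
  B: 0 (length 1)
  C: 101 (length 3)
  D: 100 (length 3)
Average length = Σ p(s) × length(s) = 1.8571 bits


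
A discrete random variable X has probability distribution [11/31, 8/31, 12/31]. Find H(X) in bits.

H(X) = -Σ p(x) log₂ p(x)
  -11/31 × log₂(11/31) = 0.5304
  -8/31 × log₂(8/31) = 0.5043
  -12/31 × log₂(12/31) = 0.5300
H(X) = 1.5647 bits


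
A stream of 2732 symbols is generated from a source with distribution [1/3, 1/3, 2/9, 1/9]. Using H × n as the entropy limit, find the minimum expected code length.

Entropy H = 1.8911 bits/symbol
Minimum bits = H × n = 1.8911 × 2732
= 5166.38 bits


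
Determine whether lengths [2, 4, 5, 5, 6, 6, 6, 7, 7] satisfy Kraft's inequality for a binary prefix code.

Kraft inequality: Σ 2^(-l_i) ≤ 1 for prefix-free code
Calculating: 2^(-2) + 2^(-4) + 2^(-5) + 2^(-5) + 2^(-6) + 2^(-6) + 2^(-6) + 2^(-7) + 2^(-7)
= 0.25 + 0.0625 + 0.03125 + 0.03125 + 0.015625 + 0.015625 + 0.015625 + 0.0078125 + 0.0078125
= 0.4375
Since 0.4375 ≤ 1, prefix-free code exists


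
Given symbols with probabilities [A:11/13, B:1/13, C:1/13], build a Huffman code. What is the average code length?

Huffman tree construction:
Combine smallest probabilities repeatedly
Resulting codes:
  A: 1 (length 1)
  B: 00 (length 2)
  C: 01 (length 2)
Average length = Σ p(s) × length(s) = 1.1538 bits


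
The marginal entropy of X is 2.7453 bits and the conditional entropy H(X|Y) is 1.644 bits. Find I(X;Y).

I(X;Y) = H(X) - H(X|Y)
I(X;Y) = 2.7453 - 1.644 = 1.1013 bits


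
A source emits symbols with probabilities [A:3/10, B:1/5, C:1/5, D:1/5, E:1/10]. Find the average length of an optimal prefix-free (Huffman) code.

Huffman tree construction:
Combine smallest probabilities repeatedly
Resulting codes:
  A: 10 (length 2)
  B: 111 (length 3)
  C: 00 (length 2)
  D: 01 (length 2)
  E: 110 (length 3)
Average length = Σ p(s) × length(s) = 2.3000 bits


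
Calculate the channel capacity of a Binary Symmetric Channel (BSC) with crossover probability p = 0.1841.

For BSC with error probability p:
C = 1 - H(p) where H(p) is binary entropy
H(0.1841) = -0.1841 × log₂(0.1841) - 0.8159 × log₂(0.8159)
H(p) = 0.6890
C = 1 - 0.6890 = 0.3110 bits/use


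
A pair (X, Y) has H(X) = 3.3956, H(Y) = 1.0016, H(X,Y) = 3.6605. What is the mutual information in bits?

I(X;Y) = H(X) + H(Y) - H(X,Y)
I(X;Y) = 3.3956 + 1.0016 - 3.6605 = 0.7367 bits


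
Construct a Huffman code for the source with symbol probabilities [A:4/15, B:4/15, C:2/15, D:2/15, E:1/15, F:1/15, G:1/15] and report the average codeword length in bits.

Huffman tree construction:
Combine smallest probabilities repeatedly
Resulting codes:
  A: 01 (length 2)
  B: 10 (length 2)
  C: 001 (length 3)
  D: 110 (length 3)
  E: 1110 (length 4)
  F: 1111 (length 4)
  G: 000 (length 3)
Average length = Σ p(s) × length(s) = 2.6000 bits


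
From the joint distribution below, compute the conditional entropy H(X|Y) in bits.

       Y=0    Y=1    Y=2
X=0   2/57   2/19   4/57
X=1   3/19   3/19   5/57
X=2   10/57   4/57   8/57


H(X|Y) = Σ_y p(y) H(X|Y=y)
  p(Y=0) = 7/19, H(X|Y=0) = 1.3567
  p(Y=1) = 1/3, H(X|Y=1) = 1.5090
  p(Y=2) = 17/57, H(X|Y=2) = 1.5222
H(X|Y) = 0.3684×1.3567 + 0.3333×1.5090 + 0.2982×1.5222 = 1.4568 bits


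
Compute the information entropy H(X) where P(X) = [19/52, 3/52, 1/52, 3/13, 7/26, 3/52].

H(X) = -Σ p(x) log₂ p(x)
  -19/52 × log₂(19/52) = 0.5307
  -3/52 × log₂(3/52) = 0.2374
  -1/52 × log₂(1/52) = 0.1096
  -3/13 × log₂(3/13) = 0.4882
  -7/26 × log₂(7/26) = 0.5097
  -3/52 × log₂(3/52) = 0.2374
H(X) = 2.1131 bits


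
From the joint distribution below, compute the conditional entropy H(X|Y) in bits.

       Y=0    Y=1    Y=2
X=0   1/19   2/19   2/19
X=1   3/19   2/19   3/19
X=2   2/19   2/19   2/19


H(X|Y) = Σ_y p(y) H(X|Y=y)
  p(Y=0) = 6/19, H(X|Y=0) = 1.4591
  p(Y=1) = 6/19, H(X|Y=1) = 1.5850
  p(Y=2) = 7/19, H(X|Y=2) = 1.5567
H(X|Y) = 0.3158×1.4591 + 0.3158×1.5850 + 0.3684×1.5567 = 1.5348 bits


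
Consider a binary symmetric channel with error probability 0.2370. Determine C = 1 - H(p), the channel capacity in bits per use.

For BSC with error probability p:
C = 1 - H(p) where H(p) is binary entropy
H(0.2370) = -0.2370 × log₂(0.2370) - 0.7630 × log₂(0.7630)
H(p) = 0.7900
C = 1 - 0.7900 = 0.2100 bits/use


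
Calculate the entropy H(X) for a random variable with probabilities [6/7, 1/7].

H(X) = -Σ p(x) log₂ p(x)
  -6/7 × log₂(6/7) = 0.1906
  -1/7 × log₂(1/7) = 0.4011
H(X) = 0.5917 bits


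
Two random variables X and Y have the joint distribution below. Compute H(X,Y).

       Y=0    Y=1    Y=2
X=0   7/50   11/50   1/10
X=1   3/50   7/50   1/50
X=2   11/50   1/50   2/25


H(X,Y) = -Σ p(x,y) log₂ p(x,y)
  p(0,0)=7/50: -0.1400 × log₂(0.1400) = 0.3971
  p(0,1)=11/50: -0.2200 × log₂(0.2200) = 0.4806
  p(0,2)=1/10: -0.1000 × log₂(0.1000) = 0.3322
  p(1,0)=3/50: -0.0600 × log₂(0.0600) = 0.2435
  p(1,1)=7/50: -0.1400 × log₂(0.1400) = 0.3971
  p(1,2)=1/50: -0.0200 × log₂(0.0200) = 0.1129
  p(2,0)=11/50: -0.2200 × log₂(0.2200) = 0.4806
  p(2,1)=1/50: -0.0200 × log₂(0.0200) = 0.1129
  p(2,2)=2/25: -0.0800 × log₂(0.0800) = 0.2915
H(X,Y) = 2.8484 bits


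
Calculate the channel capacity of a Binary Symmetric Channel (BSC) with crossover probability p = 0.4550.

For BSC with error probability p:
C = 1 - H(p) where H(p) is binary entropy
H(0.4550) = -0.4550 × log₂(0.4550) - 0.5450 × log₂(0.5450)
H(p) = 0.9941
C = 1 - 0.9941 = 0.0059 bits/use


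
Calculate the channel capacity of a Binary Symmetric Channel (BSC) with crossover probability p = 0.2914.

For BSC with error probability p:
C = 1 - H(p) where H(p) is binary entropy
H(0.2914) = -0.2914 × log₂(0.2914) - 0.7086 × log₂(0.7086)
H(p) = 0.8705
C = 1 - 0.8705 = 0.1295 bits/use


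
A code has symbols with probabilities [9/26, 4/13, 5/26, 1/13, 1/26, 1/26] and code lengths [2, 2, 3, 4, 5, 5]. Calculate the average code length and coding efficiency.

Average length L = Σ p_i × l_i = 2.5769 bits
Entropy H = 2.1566 bits
Efficiency η = H/L × 100% = 83.69%


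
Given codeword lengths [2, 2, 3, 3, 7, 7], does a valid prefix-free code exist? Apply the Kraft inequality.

Kraft inequality: Σ 2^(-l_i) ≤ 1 for prefix-free code
Calculating: 2^(-2) + 2^(-2) + 2^(-3) + 2^(-3) + 2^(-7) + 2^(-7)
= 0.25 + 0.25 + 0.125 + 0.125 + 0.0078125 + 0.0078125
= 0.7656
Since 0.7656 ≤ 1, prefix-free code exists


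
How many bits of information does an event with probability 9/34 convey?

Information content I(x) = -log₂(p(x))
I = -log₂(9/34) = -log₂(0.2647)
I = 1.9175 bits


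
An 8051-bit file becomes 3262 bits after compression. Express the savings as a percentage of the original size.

Space savings = (1 - Compressed/Original) × 100%
= (1 - 3262/8051) × 100%
= 59.48%


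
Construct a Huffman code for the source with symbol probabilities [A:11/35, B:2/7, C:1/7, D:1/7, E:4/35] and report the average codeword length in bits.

Huffman tree construction:
Combine smallest probabilities repeatedly
Resulting codes:
  A: 11 (length 2)
  B: 10 (length 2)
  C: 011 (length 3)
  D: 00 (length 2)
  E: 010 (length 3)
Average length = Σ p(s) × length(s) = 2.2571 bits


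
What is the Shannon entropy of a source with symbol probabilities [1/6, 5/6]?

H(X) = -Σ p(x) log₂ p(x)
  -1/6 × log₂(1/6) = 0.4308
  -5/6 × log₂(5/6) = 0.2192
H(X) = 0.6500 bits


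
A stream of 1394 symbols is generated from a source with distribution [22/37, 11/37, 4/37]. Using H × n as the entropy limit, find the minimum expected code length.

Entropy H = 1.3132 bits/symbol
Minimum bits = H × n = 1.3132 × 1394
= 1830.61 bits


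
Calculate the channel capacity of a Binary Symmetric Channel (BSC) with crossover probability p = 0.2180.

For BSC with error probability p:
C = 1 - H(p) where H(p) is binary entropy
H(0.2180) = -0.2180 × log₂(0.2180) - 0.7820 × log₂(0.7820)
H(p) = 0.7565
C = 1 - 0.7565 = 0.2435 bits/use


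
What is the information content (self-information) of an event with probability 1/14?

Information content I(x) = -log₂(p(x))
I = -log₂(1/14) = -log₂(0.0714)
I = 3.8074 bits


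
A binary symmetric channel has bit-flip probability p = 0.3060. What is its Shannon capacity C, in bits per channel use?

For BSC with error probability p:
C = 1 - H(p) where H(p) is binary entropy
H(0.3060) = -0.3060 × log₂(0.3060) - 0.6940 × log₂(0.6940)
H(p) = 0.8885
C = 1 - 0.8885 = 0.1115 bits/use


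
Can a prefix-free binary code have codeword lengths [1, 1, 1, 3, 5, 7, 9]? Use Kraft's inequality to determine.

Kraft inequality: Σ 2^(-l_i) ≤ 1 for prefix-free code
Calculating: 2^(-1) + 2^(-1) + 2^(-1) + 2^(-3) + 2^(-5) + 2^(-7) + 2^(-9)
= 0.5 + 0.5 + 0.5 + 0.125 + 0.03125 + 0.0078125 + 0.001953125
= 1.6660
Since 1.6660 > 1, prefix-free code does not exist


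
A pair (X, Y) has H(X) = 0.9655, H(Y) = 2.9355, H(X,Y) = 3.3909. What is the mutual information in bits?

I(X;Y) = H(X) + H(Y) - H(X,Y)
I(X;Y) = 0.9655 + 2.9355 - 3.3909 = 0.5101 bits


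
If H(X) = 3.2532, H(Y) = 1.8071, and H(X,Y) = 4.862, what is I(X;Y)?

I(X;Y) = H(X) + H(Y) - H(X,Y)
I(X;Y) = 3.2532 + 1.8071 - 4.862 = 0.1983 bits


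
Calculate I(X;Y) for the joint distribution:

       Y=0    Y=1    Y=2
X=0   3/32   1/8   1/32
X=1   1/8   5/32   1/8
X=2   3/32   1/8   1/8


H(X) = 1.5575, H(Y) = 1.5671, H(X,Y) = 3.0900
I(X;Y) = H(X) + H(Y) - H(X,Y) = 0.0346 bits


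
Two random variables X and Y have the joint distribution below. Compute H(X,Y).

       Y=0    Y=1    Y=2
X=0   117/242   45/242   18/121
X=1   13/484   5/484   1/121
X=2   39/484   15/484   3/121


H(X,Y) = -Σ p(x,y) log₂ p(x,y)
  p(0,0)=117/242: -0.4835 × log₂(0.4835) = 0.5069
  p(0,1)=45/242: -0.1860 × log₂(0.1860) = 0.4513
  p(0,2)=18/121: -0.1488 × log₂(0.1488) = 0.4089
  p(1,0)=13/484: -0.0269 × log₂(0.0269) = 0.1402
  p(1,1)=5/484: -0.0103 × log₂(0.0103) = 0.0682
  p(1,2)=1/121: -0.0083 × log₂(0.0083) = 0.0572
  p(2,0)=39/484: -0.0806 × log₂(0.0806) = 0.2928
  p(2,1)=15/484: -0.0310 × log₂(0.0310) = 0.1553
  p(2,2)=3/121: -0.0248 × log₂(0.0248) = 0.1322
H(X,Y) = 2.2130 bits


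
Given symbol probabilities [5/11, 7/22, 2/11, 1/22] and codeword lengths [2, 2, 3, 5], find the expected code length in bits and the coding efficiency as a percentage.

Average length L = Σ p_i × l_i = 2.3182 bits
Entropy H = 1.6926 bits
Efficiency η = H/L × 100% = 73.01%


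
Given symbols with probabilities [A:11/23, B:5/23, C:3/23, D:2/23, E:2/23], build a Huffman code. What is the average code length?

Huffman tree construction:
Combine smallest probabilities repeatedly
Resulting codes:
  A: 0 (length 1)
  B: 10 (length 2)
  C: 110 (length 3)
  D: 1110 (length 4)
  E: 1111 (length 4)
Average length = Σ p(s) × length(s) = 2.0000 bits


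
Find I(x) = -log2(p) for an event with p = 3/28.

Information content I(x) = -log₂(p(x))
I = -log₂(3/28) = -log₂(0.1071)
I = 3.2224 bits


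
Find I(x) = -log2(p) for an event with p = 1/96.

Information content I(x) = -log₂(p(x))
I = -log₂(1/96) = -log₂(0.0104)
I = 6.5850 bits


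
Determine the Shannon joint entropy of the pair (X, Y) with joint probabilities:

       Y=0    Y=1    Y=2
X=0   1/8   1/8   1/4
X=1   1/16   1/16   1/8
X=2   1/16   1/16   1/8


H(X,Y) = -Σ p(x,y) log₂ p(x,y)
  p(0,0)=1/8: -0.1250 × log₂(0.1250) = 0.3750
  p(0,1)=1/8: -0.1250 × log₂(0.1250) = 0.3750
  p(0,2)=1/4: -0.2500 × log₂(0.2500) = 0.5000
  p(1,0)=1/16: -0.0625 × log₂(0.0625) = 0.2500
  p(1,1)=1/16: -0.0625 × log₂(0.0625) = 0.2500
  p(1,2)=1/8: -0.1250 × log₂(0.1250) = 0.3750
  p(2,0)=1/16: -0.0625 × log₂(0.0625) = 0.2500
  p(2,1)=1/16: -0.0625 × log₂(0.0625) = 0.2500
  p(2,2)=1/8: -0.1250 × log₂(0.1250) = 0.3750
H(X,Y) = 3.0000 bits


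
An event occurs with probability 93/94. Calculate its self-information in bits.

Information content I(x) = -log₂(p(x))
I = -log₂(93/94) = -log₂(0.9894)
I = 0.0154 bits


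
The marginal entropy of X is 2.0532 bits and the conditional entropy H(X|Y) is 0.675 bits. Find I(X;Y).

I(X;Y) = H(X) - H(X|Y)
I(X;Y) = 2.0532 - 0.675 = 1.3782 bits


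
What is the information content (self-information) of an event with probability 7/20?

Information content I(x) = -log₂(p(x))
I = -log₂(7/20) = -log₂(0.3500)
I = 1.5146 bits


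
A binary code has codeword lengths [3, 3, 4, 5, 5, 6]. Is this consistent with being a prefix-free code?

Kraft inequality: Σ 2^(-l_i) ≤ 1 for prefix-free code
Calculating: 2^(-3) + 2^(-3) + 2^(-4) + 2^(-5) + 2^(-5) + 2^(-6)
= 0.125 + 0.125 + 0.0625 + 0.03125 + 0.03125 + 0.015625
= 0.3906
Since 0.3906 ≤ 1, prefix-free code exists


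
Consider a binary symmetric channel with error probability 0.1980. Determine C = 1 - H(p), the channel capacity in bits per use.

For BSC with error probability p:
C = 1 - H(p) where H(p) is binary entropy
H(0.1980) = -0.1980 × log₂(0.1980) - 0.8020 × log₂(0.8020)
H(p) = 0.7179
C = 1 - 0.7179 = 0.2821 bits/use


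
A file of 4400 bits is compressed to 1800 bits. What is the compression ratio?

Compression ratio = Original / Compressed
= 4400 / 1800 = 2.44:1


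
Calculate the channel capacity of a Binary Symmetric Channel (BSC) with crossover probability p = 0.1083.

For BSC with error probability p:
C = 1 - H(p) where H(p) is binary entropy
H(0.1083) = -0.1083 × log₂(0.1083) - 0.8917 × log₂(0.8917)
H(p) = 0.4948
C = 1 - 0.4948 = 0.5052 bits/use


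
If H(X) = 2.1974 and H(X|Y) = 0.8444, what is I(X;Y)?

I(X;Y) = H(X) - H(X|Y)
I(X;Y) = 2.1974 - 0.8444 = 1.353 bits


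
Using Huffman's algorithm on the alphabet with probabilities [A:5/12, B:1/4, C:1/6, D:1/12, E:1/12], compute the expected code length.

Huffman tree construction:
Combine smallest probabilities repeatedly
Resulting codes:
  A: 0 (length 1)
  B: 10 (length 2)
  C: 110 (length 3)
  D: 1110 (length 4)
  E: 1111 (length 4)
Average length = Σ p(s) × length(s) = 2.0833 bits


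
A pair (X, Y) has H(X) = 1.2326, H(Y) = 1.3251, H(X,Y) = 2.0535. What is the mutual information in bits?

I(X;Y) = H(X) + H(Y) - H(X,Y)
I(X;Y) = 1.2326 + 1.3251 - 2.0535 = 0.5042 bits


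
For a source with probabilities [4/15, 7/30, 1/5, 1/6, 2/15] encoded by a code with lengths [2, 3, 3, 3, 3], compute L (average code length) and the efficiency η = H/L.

Average length L = Σ p_i × l_i = 2.7333 bits
Entropy H = 2.2812 bits
Efficiency η = H/L × 100% = 83.46%


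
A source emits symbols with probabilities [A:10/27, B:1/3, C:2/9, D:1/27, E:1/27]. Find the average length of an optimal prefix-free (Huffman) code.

Huffman tree construction:
Combine smallest probabilities repeatedly
Resulting codes:
  A: 0 (length 1)
  B: 11 (length 2)
  C: 101 (length 3)
  D: 1000 (length 4)
  E: 1001 (length 4)
Average length = Σ p(s) × length(s) = 2.0000 bits


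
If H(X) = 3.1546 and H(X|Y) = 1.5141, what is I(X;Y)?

I(X;Y) = H(X) - H(X|Y)
I(X;Y) = 3.1546 - 1.5141 = 1.6405 bits


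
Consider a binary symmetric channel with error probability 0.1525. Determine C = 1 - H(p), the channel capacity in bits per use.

For BSC with error probability p:
C = 1 - H(p) where H(p) is binary entropy
H(0.1525) = -0.1525 × log₂(0.1525) - 0.8475 × log₂(0.8475)
H(p) = 0.6161
C = 1 - 0.6161 = 0.3839 bits/use


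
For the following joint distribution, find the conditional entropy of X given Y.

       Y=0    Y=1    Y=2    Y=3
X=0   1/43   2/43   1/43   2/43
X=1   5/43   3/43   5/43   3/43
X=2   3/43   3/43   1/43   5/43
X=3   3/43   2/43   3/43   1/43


H(X|Y) = Σ_y p(y) H(X|Y=y)
  p(Y=0) = 12/43, H(X|Y=0) = 1.8250
  p(Y=1) = 10/43, H(X|Y=1) = 1.9710
  p(Y=2) = 10/43, H(X|Y=2) = 1.6855
  p(Y=3) = 11/43, H(X|Y=3) = 1.7899
H(X|Y) = 0.2791×1.8250 + 0.2326×1.9710 + 0.2326×1.6855 + 0.2558×1.7899 = 1.8175 bits


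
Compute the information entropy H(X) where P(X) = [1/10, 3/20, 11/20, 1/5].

H(X) = -Σ p(x) log₂ p(x)
  -1/10 × log₂(1/10) = 0.3322
  -3/20 × log₂(3/20) = 0.4105
  -11/20 × log₂(11/20) = 0.4744
  -1/5 × log₂(1/5) = 0.4644
H(X) = 1.6815 bits


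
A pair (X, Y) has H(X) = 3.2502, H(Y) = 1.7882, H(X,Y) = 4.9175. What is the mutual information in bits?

I(X;Y) = H(X) + H(Y) - H(X,Y)
I(X;Y) = 3.2502 + 1.7882 - 4.9175 = 0.1209 bits


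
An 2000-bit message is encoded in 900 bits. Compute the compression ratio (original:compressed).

Compression ratio = Original / Compressed
= 2000 / 900 = 2.22:1


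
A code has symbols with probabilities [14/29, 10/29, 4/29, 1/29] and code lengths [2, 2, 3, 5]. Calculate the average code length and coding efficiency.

Average length L = Σ p_i × l_i = 2.2414 bits
Entropy H = 1.5986 bits
Efficiency η = H/L × 100% = 71.32%


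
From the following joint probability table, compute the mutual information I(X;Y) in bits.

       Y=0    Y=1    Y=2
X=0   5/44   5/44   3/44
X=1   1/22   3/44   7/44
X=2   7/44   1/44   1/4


H(X) = 1.5541, H(Y) = 1.5033, H(X,Y) = 2.9120
I(X;Y) = H(X) + H(Y) - H(X,Y) = 0.1453 bits


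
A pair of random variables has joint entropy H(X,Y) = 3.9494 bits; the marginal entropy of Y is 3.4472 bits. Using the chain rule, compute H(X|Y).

Chain rule: H(X,Y) = H(X|Y) + H(Y)
H(X|Y) = H(X,Y) - H(Y) = 3.9494 - 3.4472 = 0.5022 bits


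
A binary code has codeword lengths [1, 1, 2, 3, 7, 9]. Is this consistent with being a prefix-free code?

Kraft inequality: Σ 2^(-l_i) ≤ 1 for prefix-free code
Calculating: 2^(-1) + 2^(-1) + 2^(-2) + 2^(-3) + 2^(-7) + 2^(-9)
= 0.5 + 0.5 + 0.25 + 0.125 + 0.0078125 + 0.001953125
= 1.3848
Since 1.3848 > 1, prefix-free code does not exist


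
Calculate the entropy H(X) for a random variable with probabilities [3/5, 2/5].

H(X) = -Σ p(x) log₂ p(x)
  -3/5 × log₂(3/5) = 0.4422
  -2/5 × log₂(2/5) = 0.5288
H(X) = 0.9710 bits


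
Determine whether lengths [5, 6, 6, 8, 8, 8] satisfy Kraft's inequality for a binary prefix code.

Kraft inequality: Σ 2^(-l_i) ≤ 1 for prefix-free code
Calculating: 2^(-5) + 2^(-6) + 2^(-6) + 2^(-8) + 2^(-8) + 2^(-8)
= 0.03125 + 0.015625 + 0.015625 + 0.00390625 + 0.00390625 + 0.00390625
= 0.0742
Since 0.0742 ≤ 1, prefix-free code exists


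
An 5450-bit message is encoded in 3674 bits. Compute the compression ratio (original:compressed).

Compression ratio = Original / Compressed
= 5450 / 3674 = 1.48:1


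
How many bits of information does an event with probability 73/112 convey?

Information content I(x) = -log₂(p(x))
I = -log₂(73/112) = -log₂(0.6518)
I = 0.6175 bits


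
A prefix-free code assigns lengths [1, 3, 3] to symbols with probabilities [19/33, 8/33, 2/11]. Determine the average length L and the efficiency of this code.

Average length L = Σ p_i × l_i = 1.8485 bits
Entropy H = 1.4014 bits
Efficiency η = H/L × 100% = 75.81%


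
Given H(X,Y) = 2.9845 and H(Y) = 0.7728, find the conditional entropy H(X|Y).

Chain rule: H(X,Y) = H(X|Y) + H(Y)
H(X|Y) = H(X,Y) - H(Y) = 2.9845 - 0.7728 = 2.2117 bits


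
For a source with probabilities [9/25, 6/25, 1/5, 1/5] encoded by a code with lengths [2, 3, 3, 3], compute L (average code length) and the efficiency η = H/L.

Average length L = Σ p_i × l_i = 2.6400 bits
Entropy H = 1.9535 bits
Efficiency η = H/L × 100% = 74.00%


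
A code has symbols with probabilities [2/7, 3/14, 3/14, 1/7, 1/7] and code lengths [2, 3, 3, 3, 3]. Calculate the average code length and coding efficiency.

Average length L = Σ p_i × l_i = 2.7143 bits
Entropy H = 2.2709 bits
Efficiency η = H/L × 100% = 83.67%


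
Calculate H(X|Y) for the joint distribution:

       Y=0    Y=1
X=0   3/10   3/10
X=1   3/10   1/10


H(X|Y) = Σ_y p(y) H(X|Y=y)
  p(Y=0) = 3/5, H(X|Y=0) = 1.0000
  p(Y=1) = 2/5, H(X|Y=1) = 0.8113
H(X|Y) = 0.6000×1.0000 + 0.4000×0.8113 = 0.9245 bits


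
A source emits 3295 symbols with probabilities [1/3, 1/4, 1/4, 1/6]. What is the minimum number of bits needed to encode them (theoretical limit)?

Entropy H = 1.9591 bits/symbol
Minimum bits = H × n = 1.9591 × 3295
= 6455.39 bits


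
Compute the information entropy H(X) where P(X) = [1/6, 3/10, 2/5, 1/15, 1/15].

H(X) = -Σ p(x) log₂ p(x)
  -1/6 × log₂(1/6) = 0.4308
  -3/10 × log₂(3/10) = 0.5211
  -2/5 × log₂(2/5) = 0.5288
  -1/15 × log₂(1/15) = 0.2605
  -1/15 × log₂(1/15) = 0.2605
H(X) = 2.0016 bits


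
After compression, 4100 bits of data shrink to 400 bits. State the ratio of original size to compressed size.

Compression ratio = Original / Compressed
= 4100 / 400 = 10.25:1


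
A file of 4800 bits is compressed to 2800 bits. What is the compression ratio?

Compression ratio = Original / Compressed
= 4800 / 2800 = 1.71:1


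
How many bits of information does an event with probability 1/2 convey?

Information content I(x) = -log₂(p(x))
I = -log₂(1/2) = -log₂(0.5000)
I = 1.0000 bits


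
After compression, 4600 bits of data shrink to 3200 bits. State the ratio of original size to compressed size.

Compression ratio = Original / Compressed
= 4600 / 3200 = 1.44:1


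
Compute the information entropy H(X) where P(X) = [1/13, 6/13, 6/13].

H(X) = -Σ p(x) log₂ p(x)
  -1/13 × log₂(1/13) = 0.2846
  -6/13 × log₂(6/13) = 0.5148
  -6/13 × log₂(6/13) = 0.5148
H(X) = 1.3143 bits


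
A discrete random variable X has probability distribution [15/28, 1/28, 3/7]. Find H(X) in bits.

H(X) = -Σ p(x) log₂ p(x)
  -15/28 × log₂(15/28) = 0.4824
  -1/28 × log₂(1/28) = 0.1717
  -3/7 × log₂(3/7) = 0.5239
H(X) = 1.1780 bits


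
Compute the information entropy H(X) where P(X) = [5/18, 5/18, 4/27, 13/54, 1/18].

H(X) = -Σ p(x) log₂ p(x)
  -5/18 × log₂(5/18) = 0.5133
  -5/18 × log₂(5/18) = 0.5133
  -4/27 × log₂(4/27) = 0.4081
  -13/54 × log₂(13/54) = 0.4946
  -1/18 × log₂(1/18) = 0.2317
H(X) = 2.1610 bits


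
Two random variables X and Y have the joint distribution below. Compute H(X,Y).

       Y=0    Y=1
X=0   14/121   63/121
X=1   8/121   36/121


H(X,Y) = -Σ p(x,y) log₂ p(x,y)
  p(0,0)=14/121: -0.1157 × log₂(0.1157) = 0.3600
  p(0,1)=63/121: -0.5207 × log₂(0.5207) = 0.4902
  p(1,0)=8/121: -0.0661 × log₂(0.0661) = 0.2591
  p(1,1)=36/121: -0.2975 × log₂(0.2975) = 0.5203
H(X,Y) = 1.6297 bits


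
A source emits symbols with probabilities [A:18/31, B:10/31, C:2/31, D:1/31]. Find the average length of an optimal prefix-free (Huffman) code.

Huffman tree construction:
Combine smallest probabilities repeatedly
Resulting codes:
  A: 1 (length 1)
  B: 01 (length 2)
  C: 001 (length 3)
  D: 000 (length 3)
Average length = Σ p(s) × length(s) = 1.5161 bits


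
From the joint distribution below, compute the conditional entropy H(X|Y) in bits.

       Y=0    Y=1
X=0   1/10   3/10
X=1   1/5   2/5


H(X|Y) = Σ_y p(y) H(X|Y=y)
  p(Y=0) = 3/10, H(X|Y=0) = 0.9183
  p(Y=1) = 7/10, H(X|Y=1) = 0.9852
H(X|Y) = 0.3000×0.9183 + 0.7000×0.9852 = 0.9651 bits


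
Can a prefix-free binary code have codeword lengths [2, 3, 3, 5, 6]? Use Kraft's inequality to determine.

Kraft inequality: Σ 2^(-l_i) ≤ 1 for prefix-free code
Calculating: 2^(-2) + 2^(-3) + 2^(-3) + 2^(-5) + 2^(-6)
= 0.25 + 0.125 + 0.125 + 0.03125 + 0.015625
= 0.5469
Since 0.5469 ≤ 1, prefix-free code exists


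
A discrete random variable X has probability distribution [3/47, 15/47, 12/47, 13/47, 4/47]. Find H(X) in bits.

H(X) = -Σ p(x) log₂ p(x)
  -3/47 × log₂(3/47) = 0.2534
  -15/47 × log₂(15/47) = 0.5259
  -12/47 × log₂(12/47) = 0.5029
  -13/47 × log₂(13/47) = 0.5128
  -4/47 × log₂(4/47) = 0.3025
H(X) = 2.0975 bits


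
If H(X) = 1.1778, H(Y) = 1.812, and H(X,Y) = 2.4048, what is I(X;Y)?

I(X;Y) = H(X) + H(Y) - H(X,Y)
I(X;Y) = 1.1778 + 1.812 - 2.4048 = 0.585 bits


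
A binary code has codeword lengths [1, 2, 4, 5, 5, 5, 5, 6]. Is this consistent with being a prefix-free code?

Kraft inequality: Σ 2^(-l_i) ≤ 1 for prefix-free code
Calculating: 2^(-1) + 2^(-2) + 2^(-4) + 2^(-5) + 2^(-5) + 2^(-5) + 2^(-5) + 2^(-6)
= 0.5 + 0.25 + 0.0625 + 0.03125 + 0.03125 + 0.03125 + 0.03125 + 0.015625
= 0.9531
Since 0.9531 ≤ 1, prefix-free code exists


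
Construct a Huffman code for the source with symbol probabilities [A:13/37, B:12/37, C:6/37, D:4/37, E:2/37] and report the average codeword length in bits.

Huffman tree construction:
Combine smallest probabilities repeatedly
Resulting codes:
  A: 0 (length 1)
  B: 10 (length 2)
  C: 110 (length 3)
  D: 1111 (length 4)
  E: 1110 (length 4)
Average length = Σ p(s) × length(s) = 2.1351 bits


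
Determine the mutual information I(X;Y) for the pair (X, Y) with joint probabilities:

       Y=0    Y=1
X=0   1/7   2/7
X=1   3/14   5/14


H(X) = 0.9852, H(Y) = 0.9403, H(X,Y) = 1.9242
I(X;Y) = H(X) + H(Y) - H(X,Y) = 0.0013 bits


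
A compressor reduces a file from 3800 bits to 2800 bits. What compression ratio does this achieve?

Compression ratio = Original / Compressed
= 3800 / 2800 = 1.36:1


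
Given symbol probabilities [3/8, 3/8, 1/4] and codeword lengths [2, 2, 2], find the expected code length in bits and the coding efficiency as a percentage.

Average length L = Σ p_i × l_i = 2.0000 bits
Entropy H = 1.5613 bits
Efficiency η = H/L × 100% = 78.06%


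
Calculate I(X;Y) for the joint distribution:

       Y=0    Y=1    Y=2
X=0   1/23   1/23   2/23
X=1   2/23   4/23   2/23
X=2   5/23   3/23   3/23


H(X) = 1.4777, H(Y) = 1.5822, H(X,Y) = 2.9966
I(X;Y) = H(X) + H(Y) - H(X,Y) = 0.0633 bits


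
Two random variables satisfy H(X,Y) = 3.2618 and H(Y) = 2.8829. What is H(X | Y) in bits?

Chain rule: H(X,Y) = H(X|Y) + H(Y)
H(X|Y) = H(X,Y) - H(Y) = 3.2618 - 2.8829 = 0.3789 bits


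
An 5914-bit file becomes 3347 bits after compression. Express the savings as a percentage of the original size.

Space savings = (1 - Compressed/Original) × 100%
= (1 - 3347/5914) × 100%
= 43.41%


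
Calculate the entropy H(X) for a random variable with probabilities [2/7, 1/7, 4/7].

H(X) = -Σ p(x) log₂ p(x)
  -2/7 × log₂(2/7) = 0.5164
  -1/7 × log₂(1/7) = 0.4011
  -4/7 × log₂(4/7) = 0.4613
H(X) = 1.3788 bits


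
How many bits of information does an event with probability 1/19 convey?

Information content I(x) = -log₂(p(x))
I = -log₂(1/19) = -log₂(0.0526)
I = 4.2479 bits


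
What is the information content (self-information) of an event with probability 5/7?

Information content I(x) = -log₂(p(x))
I = -log₂(5/7) = -log₂(0.7143)
I = 0.4854 bits


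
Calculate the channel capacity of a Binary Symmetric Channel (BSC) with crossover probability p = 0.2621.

For BSC with error probability p:
C = 1 - H(p) where H(p) is binary entropy
H(0.2621) = -0.2621 × log₂(0.2621) - 0.7379 × log₂(0.7379)
H(p) = 0.8299
C = 1 - 0.8299 = 0.1701 bits/use


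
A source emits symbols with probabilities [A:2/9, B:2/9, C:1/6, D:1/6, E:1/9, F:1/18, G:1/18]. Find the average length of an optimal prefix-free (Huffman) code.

Huffman tree construction:
Combine smallest probabilities repeatedly
Resulting codes:
  A: 00 (length 2)
  B: 01 (length 2)
  C: 110 (length 3)
  D: 111 (length 3)
  E: 100 (length 3)
  F: 1010 (length 4)
  G: 1011 (length 4)
Average length = Σ p(s) × length(s) = 2.6667 bits


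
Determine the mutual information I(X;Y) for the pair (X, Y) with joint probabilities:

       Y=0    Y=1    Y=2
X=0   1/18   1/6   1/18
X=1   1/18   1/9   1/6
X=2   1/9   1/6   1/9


H(X) = 1.5715, H(Y) = 1.5305, H(X,Y) = 3.0441
I(X;Y) = H(X) + H(Y) - H(X,Y) = 0.0579 bits


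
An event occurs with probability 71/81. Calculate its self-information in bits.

Information content I(x) = -log₂(p(x))
I = -log₂(71/81) = -log₂(0.8765)
I = 0.1901 bits


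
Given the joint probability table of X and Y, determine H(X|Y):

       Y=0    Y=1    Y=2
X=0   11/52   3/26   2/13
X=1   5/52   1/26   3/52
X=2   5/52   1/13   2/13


H(X|Y) = Σ_y p(y) H(X|Y=y)
  p(Y=0) = 21/52, H(X|Y=0) = 1.4746
  p(Y=1) = 3/13, H(X|Y=1) = 1.4591
  p(Y=2) = 19/52, H(X|Y=2) = 1.4714
H(X|Y) = 0.4038×1.4746 + 0.2308×1.4591 + 0.3654×1.4714 = 1.4698 bits


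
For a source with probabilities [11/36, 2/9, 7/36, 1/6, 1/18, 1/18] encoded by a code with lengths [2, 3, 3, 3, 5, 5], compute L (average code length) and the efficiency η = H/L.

Average length L = Σ p_i × l_i = 2.9167 bits
Entropy H = 2.3584 bits
Efficiency η = H/L × 100% = 80.86%


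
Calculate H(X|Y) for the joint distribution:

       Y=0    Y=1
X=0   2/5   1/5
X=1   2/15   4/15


H(X|Y) = Σ_y p(y) H(X|Y=y)
  p(Y=0) = 8/15, H(X|Y=0) = 0.8113
  p(Y=1) = 7/15, H(X|Y=1) = 0.9852
H(X|Y) = 0.5333×0.8113 + 0.4667×0.9852 = 0.8925 bits
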